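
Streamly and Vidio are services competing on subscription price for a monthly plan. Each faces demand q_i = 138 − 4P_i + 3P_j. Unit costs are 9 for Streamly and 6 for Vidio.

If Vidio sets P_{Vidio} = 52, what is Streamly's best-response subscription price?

Streamly's profit: π = (P_{Streamly} − 9)(138 − 4P_{Streamly} + 3P_{Vidio}).
∂π/∂P_{Streamly} = 174 − 8P_{Streamly} + 3P_{Vidio} = 0 ⇒ P_{Streamly} = 21.75 + 0.375P_{Vidio}.
At P_{Vidio} = 52: P_{Streamly} = 21.75 + 0.375·52 = 41.25.

41.25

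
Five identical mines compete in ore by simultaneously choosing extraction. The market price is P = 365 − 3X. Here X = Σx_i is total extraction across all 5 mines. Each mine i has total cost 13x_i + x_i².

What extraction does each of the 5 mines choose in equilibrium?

A representative mine's profit is π_i = x_i(365 − 3X) − 13x_i − x_i², with X = x_i + Σ_{j≠i} x_j.
First-order condition: 352 − 8x_i − 3Σ_{j≠i} x_j = 0.
Imposing symmetry (x_j = x for all j) turns Σ_{j≠i} x_j into 4x, so 352 = 20x and x = 17.6.

17.6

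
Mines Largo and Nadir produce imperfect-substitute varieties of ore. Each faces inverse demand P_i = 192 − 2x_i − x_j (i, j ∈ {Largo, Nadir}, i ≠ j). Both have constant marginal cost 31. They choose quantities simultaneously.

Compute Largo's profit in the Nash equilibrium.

2073.68

Mine Largo's profit: π = x_{Largo}(192 − 2x_{Largo} − x_{Nadir}) − 31x_{Largo}.
∂π/∂x_{Largo} = 161 − 4x_{Largo} − x_{Nadir} = 0 ⇒ x_{Largo} = 40.25 − 0.25x_{Nadir}.
Setting x_{Largo} = x_{Nadir} in the reaction function: x_{Largo} = 40.25 − 0.25x_{Largo}, so x_{Largo} = 40.25 / 1.25 = 32.2.
P_{Largo} = 192 − 2·32.2 − 32.2 = 95.4.
Profit = (95.4 − 31)·32.2 = 2073.68.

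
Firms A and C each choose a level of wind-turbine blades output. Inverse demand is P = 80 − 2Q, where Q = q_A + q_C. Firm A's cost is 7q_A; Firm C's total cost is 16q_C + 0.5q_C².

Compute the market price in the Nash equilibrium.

36.625

Firm A's profit: π = q_A(80 − 2(q_A + q_C)) − 7q_A.
∂π/∂q_A = 73 − 4q_A − 2q_C = 0, so q_A = 18.25 − 0.5q_C.
For C: ∂π/∂q_C = 64 − 5q_C − 2q_A = 0 ⇒ q_C = 12.8 − 0.4q_A.
Plugging q_C into A's best response: q_A = 18.25 − 0.5(12.8 − 0.4q_A) ⇒ 0.8q_A = 11.85, so q_A = 14.8125.
Then q_C = 12.8 − 0.4·14.8125 = 6.875.
Equilibrium price: P = 80 − 2·21.6875 = 36.625.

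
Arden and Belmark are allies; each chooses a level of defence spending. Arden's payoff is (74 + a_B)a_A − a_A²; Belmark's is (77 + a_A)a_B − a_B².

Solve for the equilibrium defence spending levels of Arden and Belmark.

Expanding Arden's payoff: 74a_A + a_Ba_A − a_A².
∂π/∂a_A = 74 + a_B − 2a_A = 0, so a_A = 37 + 0.5a_B.
Likewise for Belmark: a_B = 38.5 + 0.5a_A.
Plugging a_B into Arden's best response: a_A = 37 + 0.5(38.5 + 0.5a_A) ⇒ 0.75a_A = 56.25, so a_A = 75.
Then a_B = 38.5 + 0.5·75 = 76.

75, 76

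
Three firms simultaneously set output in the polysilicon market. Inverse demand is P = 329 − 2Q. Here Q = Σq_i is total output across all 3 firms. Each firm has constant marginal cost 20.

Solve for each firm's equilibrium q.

38.625

A representative firm's profit is π_i = q_i(329 − 2Q) − 20q_i, with Q = q_i + Σ_{j≠i} q_j.
First-order condition: 309 − 4q_i − 2Σ_{j≠i} q_j = 0.
With identical firms, set every q_j = q: then 309 − 4q − 4q = 0, i.e. q = 309/8 = 38.625.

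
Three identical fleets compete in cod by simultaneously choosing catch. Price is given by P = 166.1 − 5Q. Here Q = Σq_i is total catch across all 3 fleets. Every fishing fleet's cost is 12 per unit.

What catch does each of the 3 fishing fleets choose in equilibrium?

A representative fishing fleet's profit is π_i = q_i(166.1 − 5Q) − 12q_i, with Q = q_i + Σ_{j≠i} q_j.
First-order condition: 154.1 − 10q_i − 5Σ_{j≠i} q_j = 0.
Imposing symmetry (q_j = q for all j) turns Σ_{j≠i} q_j into 2q, so 154.1 = 20q and q = 7.705.

7.705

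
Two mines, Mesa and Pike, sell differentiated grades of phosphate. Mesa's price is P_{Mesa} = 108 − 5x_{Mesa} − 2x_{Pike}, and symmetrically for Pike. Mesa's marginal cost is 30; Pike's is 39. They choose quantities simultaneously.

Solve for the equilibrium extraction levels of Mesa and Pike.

Mine Mesa's profit: π = x_{Mesa}(108 − 5x_{Mesa} − 2x_{Pike}) − 30x_{Mesa}.
∂π/∂x_{Mesa} = 78 − 10x_{Mesa} − 2x_{Pike} = 0 ⇒ x_{Mesa} = 7.8 − 0.2x_{Pike}.
Similarly x_{Pike} = 6.9 − 0.2x_{Mesa}.
Plugging x_{Pike} into Mesa's best response: x_{Mesa} = 7.8 − 0.2(6.9 − 0.2x_{Mesa}) ⇒ 0.96x_{Mesa} = 6.42, so x_{Mesa} = 6.6875.
Then x_{Pike} = 6.9 − 0.2·6.6875 = 5.5625.

6.6875, 5.5625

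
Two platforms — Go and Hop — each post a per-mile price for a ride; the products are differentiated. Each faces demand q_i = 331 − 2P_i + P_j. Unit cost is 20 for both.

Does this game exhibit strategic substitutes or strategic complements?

Go's profit: π = (P_{Go} − 20)(331 − 2P_{Go} + P_{Hop}).
∂π/∂P_{Go} = 371 − 4P_{Go} + P_{Hop} = 0 ⇒ P_{Go} = 92.75 + 0.25P_{Hop}.
The best-response slope dP_{Go}/dP_{Hop} = 0.25 > 0: the reaction function is upward-sloping, so the choices are strategic complements.

strategic complements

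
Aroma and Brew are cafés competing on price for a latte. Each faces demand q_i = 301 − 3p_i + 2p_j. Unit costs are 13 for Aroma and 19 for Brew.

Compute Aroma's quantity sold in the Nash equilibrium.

219.375

Aroma's profit: π = (p_{Aroma} − 13)(301 − 3p_{Aroma} + 2p_{Brew}).
∂π/∂p_{Aroma} = 340 − 6p_{Aroma} + 2p_{Brew} = 0 ⇒ p_{Aroma} = 170/3 + (1/3)p_{Brew}.
Similarly p_{Brew} = 179/3 + (1/3)p_{Aroma}.
Plugging p_{Brew} into Aroma's best response: p_{Aroma} = 170/3 + (1/3)(179/3 + (1/3)p_{Aroma}) ⇒ (8/9)p_{Aroma} = 689/9, so p_{Aroma} = 86.125.
Then p_{Brew} = 179/3 + (1/3)·86.125 = 88.375.
q_{Aroma} = 301 − 3·86.125 + 2·88.375 = 219.375.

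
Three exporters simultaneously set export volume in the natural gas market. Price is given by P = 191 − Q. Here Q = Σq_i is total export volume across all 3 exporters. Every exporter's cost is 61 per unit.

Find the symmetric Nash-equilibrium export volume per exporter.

32.5

A representative exporter's profit is π_i = q_i(191 − Q) − 61q_i, with Q = q_i + Σ_{j≠i} q_j.
First-order condition: 130 − 2q_i − Σ_{j≠i} q_j = 0.
In a symmetric equilibrium every exporter chooses the same q, so Σ_{j≠i} q_j = 2q. The condition becomes 130 − 4q = 0, giving q = 130/4 = 32.5.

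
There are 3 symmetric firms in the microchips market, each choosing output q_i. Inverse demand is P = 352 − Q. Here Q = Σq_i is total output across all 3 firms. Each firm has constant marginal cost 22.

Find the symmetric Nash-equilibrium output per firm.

A representative firm's profit is π_i = q_i(352 − Q) − 22q_i, with Q = q_i + Σ_{j≠i} q_j.
First-order condition: 330 − 2q_i − Σ_{j≠i} q_j = 0.
With identical firms, set every q_j = q: then 330 − 2q − 2q = 0, i.e. q = 330/4 = 82.5.

82.5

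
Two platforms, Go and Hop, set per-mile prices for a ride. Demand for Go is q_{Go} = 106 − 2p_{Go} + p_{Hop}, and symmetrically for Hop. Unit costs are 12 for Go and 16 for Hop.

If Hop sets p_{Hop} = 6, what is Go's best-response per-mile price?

34

Go's profit: π = (p_{Go} − 12)(106 − 2p_{Go} + p_{Hop}).
∂π/∂p_{Go} = 130 − 4p_{Go} + p_{Hop} = 0 ⇒ p_{Go} = 32.5 + 0.25p_{Hop}.
At p_{Hop} = 6: p_{Go} = 32.5 + 0.25·6 = 34.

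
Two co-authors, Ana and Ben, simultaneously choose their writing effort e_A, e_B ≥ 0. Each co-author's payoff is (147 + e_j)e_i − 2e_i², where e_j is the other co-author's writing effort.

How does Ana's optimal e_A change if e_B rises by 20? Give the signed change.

5

Ana's payoff is (147 + e_B)e_A − 2e_A².
∂π/∂e_A = 147 + e_B − 4e_A = 0, so e_A = 36.75 + 0.25e_B.
The reaction-function slope is 0.25, so a 20-unit rise in e_B moves e_A by 0.25 × 20 = 5. Ana's best response rises — the actions are strategic complements.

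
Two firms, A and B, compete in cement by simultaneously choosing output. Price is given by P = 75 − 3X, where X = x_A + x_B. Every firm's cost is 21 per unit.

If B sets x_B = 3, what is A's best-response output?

7.5

Firm A's profit: π = x_A(75 − 3(x_A + x_B)) − 21x_A.
∂π/∂x_A = 54 − 6x_A − 3x_B = 0, so x_A = 9 − 0.5x_B.
At x_B = 3: x_A = 9 − 0.5·3 = 7.5.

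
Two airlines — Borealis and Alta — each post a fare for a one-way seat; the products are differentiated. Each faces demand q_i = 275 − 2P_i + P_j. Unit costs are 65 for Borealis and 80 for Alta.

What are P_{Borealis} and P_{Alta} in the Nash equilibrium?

Borealis's profit: π = (P_{Borealis} − 65)(275 − 2P_{Borealis} + P_{Alta}).
∂π/∂P_{Borealis} = 405 − 4P_{Borealis} + P_{Alta} = 0 ⇒ P_{Borealis} = 101.25 + 0.25P_{Alta}.
Similarly P_{Alta} = 108.75 + 0.25P_{Borealis}.
Solving the two reaction functions simultaneously: (1 − (0.25)(0.25))P_{Borealis} = 101.25 + 0.25·108.75, so 0.9375P_{Borealis} = 128.4375 and P_{Borealis} = 137.
Then P_{Alta} = 108.75 + 0.25·137 = 143.

137, 143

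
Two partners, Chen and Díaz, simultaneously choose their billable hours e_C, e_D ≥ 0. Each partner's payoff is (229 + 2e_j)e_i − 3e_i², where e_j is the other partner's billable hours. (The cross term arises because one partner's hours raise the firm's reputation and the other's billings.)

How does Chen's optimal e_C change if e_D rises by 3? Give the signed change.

Chen's payoff is (229 + 2e_D)e_C − 3e_C².
∂π/∂e_C = 229 + 2e_D − 6e_C = 0, so e_C = 229/6 + (1/3)e_D.
The reaction-function slope is 1/3, so a 3-unit rise in e_D moves e_C by 1/3 × 3 = 1. Chen's best response rises — the actions are strategic complements.

1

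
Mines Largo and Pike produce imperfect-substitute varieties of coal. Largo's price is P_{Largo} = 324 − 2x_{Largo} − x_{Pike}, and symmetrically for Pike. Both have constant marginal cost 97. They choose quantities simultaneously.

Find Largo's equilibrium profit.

Mine Largo's profit: π = x_{Largo}(324 − 2x_{Largo} − x_{Pike}) − 97x_{Largo}.
∂π/∂x_{Largo} = 227 − 4x_{Largo} − x_{Pike} = 0 ⇒ x_{Largo} = 56.75 − 0.25x_{Pike}.
By symmetry x_{Pike} = x_{Largo}; substituting into the reaction function, 1.25x_{Largo} = 56.75 and x_{Largo} = 45.4.
P_{Largo} = 324 − 2·45.4 − 45.4 = 187.8.
Profit = (187.8 − 97)·45.4 = 4122.32.

4122.32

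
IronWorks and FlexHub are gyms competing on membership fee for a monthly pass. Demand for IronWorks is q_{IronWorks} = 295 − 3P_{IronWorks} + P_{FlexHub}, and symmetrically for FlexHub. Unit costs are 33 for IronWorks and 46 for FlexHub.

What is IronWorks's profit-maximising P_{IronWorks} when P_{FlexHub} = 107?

83.5

IronWorks's profit: π = (P_{IronWorks} − 33)(295 − 3P_{IronWorks} + P_{FlexHub}).
∂π/∂P_{IronWorks} = 394 − 6P_{IronWorks} + P_{FlexHub} = 0 ⇒ P_{IronWorks} = 197/3 + (1/6)P_{FlexHub}.
At P_{FlexHub} = 107: P_{IronWorks} = 197/3 + (1/6)·107 = 83.5.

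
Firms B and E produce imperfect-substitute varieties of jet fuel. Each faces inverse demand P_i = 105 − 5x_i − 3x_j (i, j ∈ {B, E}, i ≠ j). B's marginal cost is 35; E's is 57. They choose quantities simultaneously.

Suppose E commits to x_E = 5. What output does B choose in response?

Firm B's profit: π = x_B(105 − 5x_B − 3x_E) − 35x_B.
∂π/∂x_B = 70 − 10x_B − 3x_E = 0 ⇒ x_B = 7 − 0.3x_E.
At x_E = 5: x_B = 7 − 0.3·5 = 5.5.

5.5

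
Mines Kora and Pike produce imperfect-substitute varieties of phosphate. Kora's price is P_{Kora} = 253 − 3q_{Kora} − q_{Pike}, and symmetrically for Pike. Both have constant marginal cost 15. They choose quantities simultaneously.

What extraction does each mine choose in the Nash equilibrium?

Mine Kora's profit: π = q_{Kora}(253 − 3q_{Kora} − q_{Pike}) − 15q_{Kora}.
∂π/∂q_{Kora} = 238 − 6q_{Kora} − q_{Pike} = 0 ⇒ q_{Kora} = 119/3 − (1/6)q_{Pike}.
Setting q_{Kora} = q_{Pike} in the reaction function: q_{Kora} = 119/3 − (1/6)q_{Kora}, so q_{Kora} = (119/3) / (7/6) = 34.

34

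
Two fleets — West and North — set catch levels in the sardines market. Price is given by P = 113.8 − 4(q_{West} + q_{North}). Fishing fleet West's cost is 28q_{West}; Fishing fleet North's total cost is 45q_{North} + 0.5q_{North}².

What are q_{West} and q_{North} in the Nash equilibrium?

8.875, 3.7

Fishing fleet West's profit: π = q_{West}(113.8 − 4(q_{West} + q_{North})) − 28q_{West}.
∂π/∂q_{West} = 85.8 − 8q_{West} − 4q_{North} = 0, so q_{West} = 10.725 − 0.5q_{North}.
For North: ∂π/∂q_{North} = 68.8 − 9q_{North} − 4q_{West} = 0 ⇒ q_{North} = 344/45 − (4/9)q_{West}.
Solving the two reaction functions simultaneously: (1 − (−0.5)(−4/9))q_{West} = 10.725 − 0.5·(344/45), so (7/9)q_{West} = 497/72 and q_{West} = 8.875.
Then q_{North} = 344/45 − (4/9)·8.875 = 3.7.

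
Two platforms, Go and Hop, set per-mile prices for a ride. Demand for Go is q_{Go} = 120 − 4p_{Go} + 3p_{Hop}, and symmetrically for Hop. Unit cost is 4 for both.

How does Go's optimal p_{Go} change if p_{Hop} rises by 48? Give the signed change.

18

Go's profit: π = (p_{Go} − 4)(120 − 4p_{Go} + 3p_{Hop}).
∂π/∂p_{Go} = 136 − 8p_{Go} + 3p_{Hop} = 0 ⇒ p_{Go} = 17 + 0.375p_{Hop}.
The reaction-function slope is 0.375, so a 48-unit rise in p_{Hop} moves p_{Go} by 0.375 × 48 = 18. Go's best response rises — the actions are strategic complements.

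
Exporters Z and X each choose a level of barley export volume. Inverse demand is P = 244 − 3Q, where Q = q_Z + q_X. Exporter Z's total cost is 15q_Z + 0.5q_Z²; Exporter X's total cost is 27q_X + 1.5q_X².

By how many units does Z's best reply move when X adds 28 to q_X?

Exporter Z's profit: π = q_Z(244 − 3(q_Z + q_X)) − 15q_Z − 0.5q_Z².
∂π/∂q_Z = 229 − 7q_Z − 3q_X = 0, so q_Z = 229/7 − (3/7)q_X.
The reaction-function slope is −3/7, so a 28-unit rise in q_X moves q_Z by −3/7 × 28 = −12. Z's best response falls — the actions are strategic substitutes.

-12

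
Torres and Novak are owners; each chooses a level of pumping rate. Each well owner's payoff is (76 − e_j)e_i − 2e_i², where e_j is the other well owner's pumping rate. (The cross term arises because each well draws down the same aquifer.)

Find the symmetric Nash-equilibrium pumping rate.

Torres's payoff is (76 − e_N)e_T − 2e_T².
∂π/∂e_T = 76 − e_N − 4e_T = 0, so e_T = 19 − 0.25e_N.
By symmetry e_N = e_T; substituting into the reaction function, 1.25e_T = 19 and e_T = 15.2.

15.2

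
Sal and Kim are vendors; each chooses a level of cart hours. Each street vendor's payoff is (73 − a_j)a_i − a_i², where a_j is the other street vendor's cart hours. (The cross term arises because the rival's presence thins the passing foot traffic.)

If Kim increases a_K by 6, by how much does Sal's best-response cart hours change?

-3

Sal's payoff is (73 − a_K)a_S − a_S².
∂π/∂a_S = 73 − a_K − 2a_S = 0, so a_S = 36.5 − 0.5a_K.
The reaction-function slope is −0.5, so a 6-unit rise in a_K moves a_S by −0.5 × 6 = −3. Sal's best response falls — the actions are strategic substitutes.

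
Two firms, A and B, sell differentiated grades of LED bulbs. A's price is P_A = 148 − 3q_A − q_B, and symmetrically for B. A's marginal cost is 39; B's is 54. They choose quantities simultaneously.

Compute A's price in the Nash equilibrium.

Firm A's profit: π = q_A(148 − 3q_A − q_B) − 39q_A.
∂π/∂q_A = 109 − 6q_A − q_B = 0 ⇒ q_A = 109/6 − (1/6)q_B.
Similarly q_B = 47/3 − (1/6)q_A.
Substituting the second reaction function into the first: q_A = 109/6 − (1/6)(47/3 − (1/6)q_A), which gives (35/36)q_A = 140/9 ⇒ q_A = 16.
Then q_B = 47/3 − (1/6)·16 = 13.
P_A = 148 − 3·16 − 13 = 87.

87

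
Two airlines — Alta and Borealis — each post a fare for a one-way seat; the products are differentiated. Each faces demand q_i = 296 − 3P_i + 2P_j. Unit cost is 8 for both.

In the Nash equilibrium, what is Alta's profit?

15552

Alta's profit: π = (P_{Alta} − 8)(296 − 3P_{Alta} + 2P_{Borealis}).
∂π/∂P_{Alta} = 320 − 6P_{Alta} + 2P_{Borealis} = 0 ⇒ P_{Alta} = 160/3 + (1/3)P_{Borealis}.
The game is symmetric, so in equilibrium P_{Borealis} = P_{Alta}: the reaction function gives (2/3)P_{Alta} = 160/3, hence P_{Alta} = 80.
q_{Alta} = 296 − 3·80 + 2·80 = 216.
Profit = (80 − 8)·216 = 15552.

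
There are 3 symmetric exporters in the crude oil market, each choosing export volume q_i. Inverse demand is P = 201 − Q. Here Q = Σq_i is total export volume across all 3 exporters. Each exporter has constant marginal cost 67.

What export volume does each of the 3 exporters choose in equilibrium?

33.5

A representative exporter's profit is π_i = q_i(201 − Q) − 67q_i, with Q = q_i + Σ_{j≠i} q_j.
First-order condition: 134 − 2q_i − Σ_{j≠i} q_j = 0.
Imposing symmetry (q_j = q for all j) turns Σ_{j≠i} q_j into 2q, so 134 = 4q and q = 33.5.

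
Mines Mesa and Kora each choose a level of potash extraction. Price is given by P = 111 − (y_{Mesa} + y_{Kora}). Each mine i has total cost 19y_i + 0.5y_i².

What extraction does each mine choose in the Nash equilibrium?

Mine Mesa's profit: π = y_{Mesa}(111 − (y_{Mesa} + y_{Kora})) − 19y_{Mesa} − 0.5y_{Mesa}².
∂π/∂y_{Mesa} = 92 − 3y_{Mesa} − y_{Kora} = 0, so y_{Mesa} = 92/3 − (1/3)y_{Kora}.
By symmetry y_{Kora} = y_{Mesa}; substituting into the reaction function, (4/3)y_{Mesa} = 92/3 and y_{Mesa} = 23.

23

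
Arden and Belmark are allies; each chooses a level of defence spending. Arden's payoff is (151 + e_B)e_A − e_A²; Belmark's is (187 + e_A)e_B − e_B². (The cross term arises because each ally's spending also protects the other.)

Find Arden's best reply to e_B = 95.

123

Expanding Arden's payoff: 151e_A + e_Be_A − e_A².
∂π/∂e_A = 151 + e_B − 2e_A = 0, so e_A = 75.5 + 0.5e_B.
At e_B = 95: e_A = 75.5 + 0.5·95 = 123.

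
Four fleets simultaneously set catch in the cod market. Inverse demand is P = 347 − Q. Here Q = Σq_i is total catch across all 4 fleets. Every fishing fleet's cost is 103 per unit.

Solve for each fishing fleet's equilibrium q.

48.8

A representative fishing fleet's profit is π_i = q_i(347 − Q) − 103q_i, with Q = q_i + Σ_{j≠i} q_j.
First-order condition: 244 − 2q_i − Σ_{j≠i} q_j = 0.
Imposing symmetry (q_j = q for all j) turns Σ_{j≠i} q_j into 3q, so 244 = 5q and q = 48.8.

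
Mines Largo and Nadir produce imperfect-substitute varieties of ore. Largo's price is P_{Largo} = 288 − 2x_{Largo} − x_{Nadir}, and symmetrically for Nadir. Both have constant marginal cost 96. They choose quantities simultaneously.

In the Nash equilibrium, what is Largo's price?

172.8

Mine Largo's profit: π = x_{Largo}(288 − 2x_{Largo} − x_{Nadir}) − 96x_{Largo}.
∂π/∂x_{Largo} = 192 − 4x_{Largo} − x_{Nadir} = 0 ⇒ x_{Largo} = 48 − 0.25x_{Nadir}.
The game is symmetric, so in equilibrium x_{Nadir} = x_{Largo}: the reaction function gives 1.25x_{Largo} = 48, hence x_{Largo} = 38.4.
P_{Largo} = 288 − 2·38.4 − 38.4 = 172.8.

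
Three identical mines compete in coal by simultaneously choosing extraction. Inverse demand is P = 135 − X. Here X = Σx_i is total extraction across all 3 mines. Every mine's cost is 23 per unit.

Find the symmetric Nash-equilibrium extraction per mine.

28

A representative mine's profit is π_i = x_i(135 − X) − 23x_i, with X = x_i + Σ_{j≠i} x_j.
First-order condition: 112 − 2x_i − Σ_{j≠i} x_j = 0.
With identical mines, set every x_j = x: then 112 − 2x − 2x = 0, i.e. x = 112/4 = 28.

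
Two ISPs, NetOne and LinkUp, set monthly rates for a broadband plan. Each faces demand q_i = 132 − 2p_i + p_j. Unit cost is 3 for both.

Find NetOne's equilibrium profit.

3698

NetOne's profit: π = (p_{NetOne} − 3)(132 − 2p_{NetOne} + p_{LinkUp}).
∂π/∂p_{NetOne} = 138 − 4p_{NetOne} + p_{LinkUp} = 0 ⇒ p_{NetOne} = 34.5 + 0.25p_{LinkUp}.
Setting p_{NetOne} = p_{LinkUp} in the reaction function: p_{NetOne} = 34.5 + 0.25p_{NetOne}, so p_{NetOne} = 34.5 / 0.75 = 46.
q_{NetOne} = 132 − 2·46 + 46 = 86.
Profit = (46 − 3)·86 = 3698.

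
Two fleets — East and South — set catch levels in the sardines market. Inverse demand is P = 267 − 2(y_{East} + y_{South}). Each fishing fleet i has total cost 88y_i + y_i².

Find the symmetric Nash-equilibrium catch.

Fishing fleet East's profit: π = y_{East}(267 − 2(y_{East} + y_{South})) − 88y_{East} − y_{East}².
∂π/∂y_{East} = 179 − 6y_{East} − 2y_{South} = 0, so y_{East} = 179/6 − (1/3)y_{South}.
The game is symmetric, so in equilibrium y_{South} = y_{East}: the reaction function gives (4/3)y_{East} = 179/6, hence y_{East} = 22.375.

22.375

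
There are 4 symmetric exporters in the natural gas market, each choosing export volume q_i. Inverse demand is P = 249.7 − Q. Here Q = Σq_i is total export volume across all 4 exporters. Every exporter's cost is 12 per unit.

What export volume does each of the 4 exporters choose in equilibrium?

A representative exporter's profit is π_i = q_i(249.7 − Q) − 12q_i, with Q = q_i + Σ_{j≠i} q_j.
First-order condition: 237.7 − 2q_i − Σ_{j≠i} q_j = 0.
In a symmetric equilibrium every exporter chooses the same q, so Σ_{j≠i} q_j = 3q. The condition becomes 237.7 − 5q = 0, giving q = 237.7/5 = 47.54.

47.54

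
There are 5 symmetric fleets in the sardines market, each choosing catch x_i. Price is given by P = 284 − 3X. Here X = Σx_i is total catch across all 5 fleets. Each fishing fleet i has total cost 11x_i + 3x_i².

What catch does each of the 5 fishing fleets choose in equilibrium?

11.375

A representative fishing fleet's profit is π_i = x_i(284 − 3X) − 11x_i − 3x_i², with X = x_i + Σ_{j≠i} x_j.
First-order condition: 273 − 12x_i − 3Σ_{j≠i} x_j = 0.
Imposing symmetry (x_j = x for all j) turns Σ_{j≠i} x_j into 4x, so 273 = 24x and x = 11.375.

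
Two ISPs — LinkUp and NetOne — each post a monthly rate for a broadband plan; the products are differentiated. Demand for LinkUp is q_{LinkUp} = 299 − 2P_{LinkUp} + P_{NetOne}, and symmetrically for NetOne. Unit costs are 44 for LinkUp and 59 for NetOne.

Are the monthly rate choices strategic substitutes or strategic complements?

LinkUp's profit: π = (P_{LinkUp} − 44)(299 − 2P_{LinkUp} + P_{NetOne}).
∂π/∂P_{LinkUp} = 387 − 4P_{LinkUp} + P_{NetOne} = 0 ⇒ P_{LinkUp} = 96.75 + 0.25P_{NetOne}.
The best-response slope dP_{LinkUp}/dP_{NetOne} = 0.25 > 0: the reaction function is upward-sloping, so the choices are strategic complements.

strategic complements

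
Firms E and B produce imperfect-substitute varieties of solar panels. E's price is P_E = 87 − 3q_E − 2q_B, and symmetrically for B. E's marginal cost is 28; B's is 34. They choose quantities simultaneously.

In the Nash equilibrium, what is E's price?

Firm E's profit: π = q_E(87 − 3q_E − 2q_B) − 28q_E.
∂π/∂q_E = 59 − 6q_E − 2q_B = 0 ⇒ q_E = 59/6 − (1/3)q_B.
Similarly q_B = 53/6 − (1/3)q_E.
Solving the two reaction functions simultaneously: (1 − (−1/3)(−1/3))q_E = 59/6 − (1/3)·(53/6), so (8/9)q_E = 62/9 and q_E = 7.75.
Then q_B = 53/6 − (1/3)·7.75 = 6.25.
P_E = 87 − 3·7.75 − 2·6.25 = 51.25.

51.25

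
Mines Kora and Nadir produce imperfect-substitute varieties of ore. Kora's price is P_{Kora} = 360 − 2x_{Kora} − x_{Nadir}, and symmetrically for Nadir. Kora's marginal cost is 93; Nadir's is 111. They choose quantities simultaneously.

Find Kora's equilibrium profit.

5962.32

Mine Kora's profit: π = x_{Kora}(360 − 2x_{Kora} − x_{Nadir}) − 93x_{Kora}.
∂π/∂x_{Kora} = 267 − 4x_{Kora} − x_{Nadir} = 0 ⇒ x_{Kora} = 66.75 − 0.25x_{Nadir}.
Similarly x_{Nadir} = 62.25 − 0.25x_{Kora}.
Substituting the second reaction function into the first: x_{Kora} = 66.75 − 0.25(62.25 − 0.25x_{Kora}), which gives 0.9375x_{Kora} = 51.1875 ⇒ x_{Kora} = 54.6.
Then x_{Nadir} = 62.25 − 0.25·54.6 = 48.6.
P_{Kora} = 360 − 2·54.6 − 48.6 = 202.2.
Profit = (202.2 − 93)·54.6 = 5962.32.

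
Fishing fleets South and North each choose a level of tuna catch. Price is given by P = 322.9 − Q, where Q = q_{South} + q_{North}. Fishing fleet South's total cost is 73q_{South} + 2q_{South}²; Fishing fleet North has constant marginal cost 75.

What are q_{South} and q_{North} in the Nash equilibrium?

22.9, 112.5

Fishing fleet South's profit: π = q_{South}(322.9 − (q_{South} + q_{North})) − 73q_{South} − 2q_{South}².
∂π/∂q_{South} = 249.9 − 6q_{South} − q_{North} = 0, so q_{South} = 41.65 − (1/6)q_{North}.
For North: ∂π/∂q_{North} = 247.9 − 2q_{North} − q_{South} = 0 ⇒ q_{North} = 123.95 − 0.5q_{South}.
Solving the two reaction functions simultaneously: (1 − (−1/6)(−0.5))q_{South} = 41.65 − (1/6)·123.95, so (11/12)q_{South} = 2519/120 and q_{South} = 22.9.
Then q_{North} = 123.95 − 0.5·22.9 = 112.5.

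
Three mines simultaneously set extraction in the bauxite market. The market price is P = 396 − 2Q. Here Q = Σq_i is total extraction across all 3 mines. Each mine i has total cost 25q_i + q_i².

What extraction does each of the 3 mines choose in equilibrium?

37.1

A representative mine's profit is π_i = q_i(396 − 2Q) − 25q_i − q_i², with Q = q_i + Σ_{j≠i} q_j.
First-order condition: 371 − 6q_i − 2Σ_{j≠i} q_j = 0.
Imposing symmetry (q_j = q for all j) turns Σ_{j≠i} q_j into 2q, so 371 = 10q and q = 37.1.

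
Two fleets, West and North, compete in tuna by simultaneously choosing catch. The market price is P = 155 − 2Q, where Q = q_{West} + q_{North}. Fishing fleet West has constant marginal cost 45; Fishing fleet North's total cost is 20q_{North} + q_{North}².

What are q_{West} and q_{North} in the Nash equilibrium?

19.5, 16

Fishing fleet West's profit: π = q_{West}(155 − 2(q_{West} + q_{North})) − 45q_{West}.
∂π/∂q_{West} = 110 − 4q_{West} − 2q_{North} = 0, so q_{West} = 27.5 − 0.5q_{North}.
For North: ∂π/∂q_{North} = 135 − 6q_{North} − 2q_{West} = 0 ⇒ q_{North} = 22.5 − (1/3)q_{West}.
Solving the two reaction functions simultaneously: (1 − (−0.5)(−1/3))q_{West} = 27.5 − 0.5·22.5, so (5/6)q_{West} = 16.25 and q_{West} = 19.5.
Then q_{North} = 22.5 − (1/3)·19.5 = 16.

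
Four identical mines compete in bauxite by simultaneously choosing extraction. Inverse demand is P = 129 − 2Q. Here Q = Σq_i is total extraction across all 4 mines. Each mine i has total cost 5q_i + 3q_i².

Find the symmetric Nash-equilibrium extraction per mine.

7.75

A representative mine's profit is π_i = q_i(129 − 2Q) − 5q_i − 3q_i², with Q = q_i + Σ_{j≠i} q_j.
First-order condition: 124 − 10q_i − 2Σ_{j≠i} q_j = 0.
With identical mines, set every q_j = q: then 124 − 10q − 6q = 0, i.e. q = 124/16 = 7.75.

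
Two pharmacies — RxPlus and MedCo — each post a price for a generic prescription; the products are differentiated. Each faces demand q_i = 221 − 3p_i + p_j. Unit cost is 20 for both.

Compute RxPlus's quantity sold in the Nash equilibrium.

RxPlus's profit: π = (p_{RxPlus} − 20)(221 − 3p_{RxPlus} + p_{MedCo}).
∂π/∂p_{RxPlus} = 281 − 6p_{RxPlus} + p_{MedCo} = 0 ⇒ p_{RxPlus} = 281/6 + (1/6)p_{MedCo}.
By symmetry p_{MedCo} = p_{RxPlus}; substituting into the reaction function, (5/6)p_{RxPlus} = 281/6 and p_{RxPlus} = 56.2.
q_{RxPlus} = 221 − 3·56.2 + 56.2 = 108.6.

108.6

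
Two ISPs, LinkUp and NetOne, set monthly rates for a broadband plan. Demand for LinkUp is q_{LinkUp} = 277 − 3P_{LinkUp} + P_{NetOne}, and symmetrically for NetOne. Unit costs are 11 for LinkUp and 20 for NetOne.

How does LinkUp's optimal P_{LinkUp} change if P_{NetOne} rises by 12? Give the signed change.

2

LinkUp's profit: π = (P_{LinkUp} − 11)(277 − 3P_{LinkUp} + P_{NetOne}).
∂π/∂P_{LinkUp} = 310 − 6P_{LinkUp} + P_{NetOne} = 0 ⇒ P_{LinkUp} = 155/3 + (1/6)P_{NetOne}.
The reaction-function slope is 1/6, so a 12-unit rise in P_{NetOne} moves P_{LinkUp} by 1/6 × 12 = 2. LinkUp's best response rises — the actions are strategic complements.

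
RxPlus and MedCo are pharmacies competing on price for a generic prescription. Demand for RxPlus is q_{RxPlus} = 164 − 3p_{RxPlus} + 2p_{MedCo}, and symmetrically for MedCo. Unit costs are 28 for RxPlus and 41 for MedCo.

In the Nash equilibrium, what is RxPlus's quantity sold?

RxPlus's profit: π = (p_{RxPlus} − 28)(164 − 3p_{RxPlus} + 2p_{MedCo}).
∂π/∂p_{RxPlus} = 248 − 6p_{RxPlus} + 2p_{MedCo} = 0 ⇒ p_{RxPlus} = 124/3 + (1/3)p_{MedCo}.
Similarly p_{MedCo} = 287/6 + (1/3)p_{RxPlus}.
Substituting the second reaction function into the first: p_{RxPlus} = 124/3 + (1/3)(287/6 + (1/3)p_{RxPlus}), which gives (8/9)p_{RxPlus} = 1031/18 ⇒ p_{RxPlus} = 64.4375.
Then p_{MedCo} = 287/6 + (1/3)·64.4375 = 69.3125.
q_{RxPlus} = 164 − 3·64.4375 + 2·69.3125 = 109.3125.

109.3125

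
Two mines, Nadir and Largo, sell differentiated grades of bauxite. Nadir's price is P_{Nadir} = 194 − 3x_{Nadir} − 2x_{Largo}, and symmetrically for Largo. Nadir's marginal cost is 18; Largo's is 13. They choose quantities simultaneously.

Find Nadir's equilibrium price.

83.0625

Mine Nadir's profit: π = x_{Nadir}(194 − 3x_{Nadir} − 2x_{Largo}) − 18x_{Nadir}.
∂π/∂x_{Nadir} = 176 − 6x_{Nadir} − 2x_{Largo} = 0 ⇒ x_{Nadir} = 88/3 − (1/3)x_{Largo}.
Similarly x_{Largo} = 181/6 − (1/3)x_{Nadir}.
Plugging x_{Largo} into Nadir's best response: x_{Nadir} = 88/3 − (1/3)(181/6 − (1/3)x_{Nadir}) ⇒ (8/9)x_{Nadir} = 347/18, so x_{Nadir} = 21.6875.
Then x_{Largo} = 181/6 − (1/3)·21.6875 = 22.9375.
P_{Nadir} = 194 − 3·21.6875 − 2·22.9375 = 83.0625.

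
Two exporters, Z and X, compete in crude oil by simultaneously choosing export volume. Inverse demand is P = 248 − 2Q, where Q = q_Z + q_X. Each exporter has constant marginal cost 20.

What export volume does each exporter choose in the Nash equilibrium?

38

Exporter Z's profit: π = q_Z(248 − 2(q_Z + q_X)) − 20q_Z.
∂π/∂q_Z = 228 − 4q_Z − 2q_X = 0, so q_Z = 57 − 0.5q_X.
By symmetry q_X = q_Z; substituting into the reaction function, 1.5q_Z = 57 and q_Z = 38.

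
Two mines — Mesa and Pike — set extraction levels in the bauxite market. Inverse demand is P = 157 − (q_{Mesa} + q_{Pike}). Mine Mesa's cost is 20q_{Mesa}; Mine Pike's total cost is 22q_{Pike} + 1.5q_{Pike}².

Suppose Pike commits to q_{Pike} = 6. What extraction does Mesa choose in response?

65.5

Mine Mesa's profit: π = q_{Mesa}(157 − (q_{Mesa} + q_{Pike})) − 20q_{Mesa}.
∂π/∂q_{Mesa} = 137 − 2q_{Mesa} − q_{Pike} = 0, so q_{Mesa} = 68.5 − 0.5q_{Pike}.
At q_{Pike} = 6: q_{Mesa} = 68.5 − 0.5·6 = 65.5.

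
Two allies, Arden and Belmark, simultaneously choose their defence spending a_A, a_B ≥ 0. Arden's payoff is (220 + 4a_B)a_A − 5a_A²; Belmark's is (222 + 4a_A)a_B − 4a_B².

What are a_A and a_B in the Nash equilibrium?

Expanding Arden's payoff: 220a_A + 4a_Ba_A − 5a_A².
∂π/∂a_A = 220 + 4a_B − 10a_A = 0, so a_A = 22 + 0.4a_B.
Likewise for Belmark: a_B = 27.75 + 0.5a_A.
Plugging a_B into Arden's best response: a_A = 22 + 0.4(27.75 + 0.5a_A) ⇒ 0.8a_A = 33.1, so a_A = 41.375.
Then a_B = 27.75 + 0.5·41.375 = 48.4375.

41.375, 48.4375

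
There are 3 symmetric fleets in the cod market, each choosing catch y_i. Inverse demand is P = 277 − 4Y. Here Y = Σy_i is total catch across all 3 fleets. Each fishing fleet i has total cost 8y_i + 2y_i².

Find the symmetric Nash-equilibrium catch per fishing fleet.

A representative fishing fleet's profit is π_i = y_i(277 − 4Y) − 8y_i − 2y_i², with Y = y_i + Σ_{j≠i} y_j.
First-order condition: 269 − 12y_i − 4Σ_{j≠i} y_j = 0.
With identical fishing fleets, set every y_j = y: then 269 − 12y − 8y = 0, i.e. y = 269/20 = 13.45.

13.45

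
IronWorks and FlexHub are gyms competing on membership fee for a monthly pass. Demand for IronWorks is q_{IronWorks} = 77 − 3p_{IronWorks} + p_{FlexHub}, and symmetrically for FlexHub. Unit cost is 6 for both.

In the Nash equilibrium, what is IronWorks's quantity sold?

39

IronWorks's profit: π = (p_{IronWorks} − 6)(77 − 3p_{IronWorks} + p_{FlexHub}).
∂π/∂p_{IronWorks} = 95 − 6p_{IronWorks} + p_{FlexHub} = 0 ⇒ p_{IronWorks} = 95/6 + (1/6)p_{FlexHub}.
Setting p_{IronWorks} = p_{FlexHub} in the reaction function: p_{IronWorks} = 95/6 + (1/6)p_{IronWorks}, so p_{IronWorks} = (95/6) / (5/6) = 19.
q_{IronWorks} = 77 − 3·19 + 19 = 39.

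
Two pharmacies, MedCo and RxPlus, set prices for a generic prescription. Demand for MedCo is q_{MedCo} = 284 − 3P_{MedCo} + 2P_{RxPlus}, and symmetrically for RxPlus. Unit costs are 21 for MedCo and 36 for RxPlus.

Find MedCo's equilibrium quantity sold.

205.6875

MedCo's profit: π = (P_{MedCo} − 21)(284 − 3P_{MedCo} + 2P_{RxPlus}).
∂π/∂P_{MedCo} = 347 − 6P_{MedCo} + 2P_{RxPlus} = 0 ⇒ P_{MedCo} = 347/6 + (1/3)P_{RxPlus}.
Similarly P_{RxPlus} = 196/3 + (1/3)P_{MedCo}.
Substituting the second reaction function into the first: P_{MedCo} = 347/6 + (1/3)(196/3 + (1/3)P_{MedCo}), which gives (8/9)P_{MedCo} = 1433/18 ⇒ P_{MedCo} = 89.5625.
Then P_{RxPlus} = 196/3 + (1/3)·89.5625 = 95.1875.
q_{MedCo} = 284 − 3·89.5625 + 2·95.1875 = 205.6875.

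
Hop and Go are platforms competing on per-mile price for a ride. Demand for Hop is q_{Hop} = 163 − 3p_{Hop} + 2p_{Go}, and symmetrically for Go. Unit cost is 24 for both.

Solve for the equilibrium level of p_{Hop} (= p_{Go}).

Hop's profit: π = (p_{Hop} − 24)(163 − 3p_{Hop} + 2p_{Go}).
∂π/∂p_{Hop} = 235 − 6p_{Hop} + 2p_{Go} = 0 ⇒ p_{Hop} = 235/6 + (1/3)p_{Go}.
By symmetry p_{Go} = p_{Hop}; substituting into the reaction function, (2/3)p_{Hop} = 235/6 and p_{Hop} = 58.75.

58.75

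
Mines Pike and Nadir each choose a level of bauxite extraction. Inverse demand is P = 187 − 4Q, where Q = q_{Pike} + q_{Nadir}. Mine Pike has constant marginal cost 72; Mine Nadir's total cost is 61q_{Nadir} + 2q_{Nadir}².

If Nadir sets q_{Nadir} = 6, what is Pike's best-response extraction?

11.375

Mine Pike's profit: π = q_{Pike}(187 − 4(q_{Pike} + q_{Nadir})) − 72q_{Pike}.
∂π/∂q_{Pike} = 115 − 8q_{Pike} − 4q_{Nadir} = 0, so q_{Pike} = 14.375 − 0.5q_{Nadir}.
At q_{Nadir} = 6: q_{Pike} = 14.375 − 0.5·6 = 11.375.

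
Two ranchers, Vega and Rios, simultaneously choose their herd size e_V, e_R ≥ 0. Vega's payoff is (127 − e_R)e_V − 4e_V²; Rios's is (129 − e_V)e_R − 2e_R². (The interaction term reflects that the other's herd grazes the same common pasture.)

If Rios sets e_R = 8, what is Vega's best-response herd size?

14.875

Expanding Vega's payoff: 127e_V − e_Re_V − 4e_V².
∂π/∂e_V = 127 − e_R − 8e_V = 0, so e_V = 15.875 − 0.125e_R.
At e_R = 8: e_V = 15.875 − 0.125·8 = 14.875.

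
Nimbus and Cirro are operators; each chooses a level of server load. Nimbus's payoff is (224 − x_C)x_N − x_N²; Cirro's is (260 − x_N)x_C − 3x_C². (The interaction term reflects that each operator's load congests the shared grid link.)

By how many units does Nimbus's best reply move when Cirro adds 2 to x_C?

-1

Expanding Nimbus's payoff: 224x_N − x_Cx_N − x_N².
∂π/∂x_N = 224 − x_C − 2x_N = 0, so x_N = 112 − 0.5x_C.
The reaction-function slope is −0.5, so a 2-unit rise in x_C moves x_N by −0.5 × 2 = −1. Nimbus's best response falls — the actions are strategic substitutes.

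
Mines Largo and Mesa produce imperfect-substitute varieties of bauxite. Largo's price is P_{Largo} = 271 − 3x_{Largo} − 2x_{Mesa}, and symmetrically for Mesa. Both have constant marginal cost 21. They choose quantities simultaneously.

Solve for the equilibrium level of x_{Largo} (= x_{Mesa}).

31.25

Mine Largo's profit: π = x_{Largo}(271 − 3x_{Largo} − 2x_{Mesa}) − 21x_{Largo}.
∂π/∂x_{Largo} = 250 − 6x_{Largo} − 2x_{Mesa} = 0 ⇒ x_{Largo} = 125/3 − (1/3)x_{Mesa}.
Setting x_{Largo} = x_{Mesa} in the reaction function: x_{Largo} = 125/3 − (1/3)x_{Largo}, so x_{Largo} = (125/3) / (4/3) = 31.25.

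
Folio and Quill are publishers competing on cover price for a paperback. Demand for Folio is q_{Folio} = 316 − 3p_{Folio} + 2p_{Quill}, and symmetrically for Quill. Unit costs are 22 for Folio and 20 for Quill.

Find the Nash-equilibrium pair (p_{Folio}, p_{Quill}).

95.125, 94.375

Folio's profit: π = (p_{Folio} − 22)(316 − 3p_{Folio} + 2p_{Quill}).
∂π/∂p_{Folio} = 382 − 6p_{Folio} + 2p_{Quill} = 0 ⇒ p_{Folio} = 191/3 + (1/3)p_{Quill}.
Similarly p_{Quill} = 188/3 + (1/3)p_{Folio}.
Solving the two reaction functions simultaneously: (1 − (1/3)(1/3))p_{Folio} = 191/3 + (1/3)·(188/3), so (8/9)p_{Folio} = 761/9 and p_{Folio} = 95.125.
Then p_{Quill} = 188/3 + (1/3)·95.125 = 94.375.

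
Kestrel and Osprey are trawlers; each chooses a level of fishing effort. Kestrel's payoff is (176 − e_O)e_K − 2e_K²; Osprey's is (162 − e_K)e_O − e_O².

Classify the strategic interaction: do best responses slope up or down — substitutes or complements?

strategic substitutes

Expanding Kestrel's payoff: 176e_K − e_Oe_K − 2e_K².
∂π/∂e_K = 176 − e_O − 4e_K = 0, so e_K = 44 − 0.25e_O.
The best-response slope de_K/de_O = −0.25 < 0: the reaction function is downward-sloping, so the choices are strategic substitutes.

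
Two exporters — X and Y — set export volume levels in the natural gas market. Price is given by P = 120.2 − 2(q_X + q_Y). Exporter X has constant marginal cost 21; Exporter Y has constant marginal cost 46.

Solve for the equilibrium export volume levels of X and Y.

20.7, 8.2

Exporter X's profit: π = q_X(120.2 − 2(q_X + q_Y)) − 21q_X.
∂π/∂q_X = 99.2 − 4q_X − 2q_Y = 0, so q_X = 24.8 − 0.5q_Y.
By the same steps for Y: q_Y = 18.55 − 0.5q_X.
Substituting the second reaction function into the first: q_X = 24.8 − 0.5(18.55 − 0.5q_X), which gives 0.75q_X = 15.525 ⇒ q_X = 20.7.
Then q_Y = 18.55 − 0.5·20.7 = 8.2.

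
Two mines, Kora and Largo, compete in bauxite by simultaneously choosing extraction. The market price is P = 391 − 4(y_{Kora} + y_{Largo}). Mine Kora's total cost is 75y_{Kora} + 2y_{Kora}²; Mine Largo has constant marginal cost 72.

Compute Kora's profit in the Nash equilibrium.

Mine Kora's profit: π = y_{Kora}(391 − 4(y_{Kora} + y_{Largo})) − 75y_{Kora} − 2y_{Kora}².
∂π/∂y_{Kora} = 316 − 12y_{Kora} − 4y_{Largo} = 0, so y_{Kora} = 79/3 − (1/3)y_{Largo}.
For Largo: ∂π/∂y_{Largo} = 319 − 8y_{Largo} − 4y_{Kora} = 0 ⇒ y_{Largo} = 39.875 − 0.5y_{Kora}.
Plugging y_{Largo} into Kora's best response: y_{Kora} = 79/3 − (1/3)(39.875 − 0.5y_{Kora}) ⇒ (5/6)y_{Kora} = 313/24, so y_{Kora} = 15.65.
Then y_{Largo} = 39.875 − 0.5·15.65 = 32.05.
Price P = 391 − 4·47.7 = 200.2.
Kora's profit: (200.2 − 75)·15.65 − 2(15.65)² = 1469.535.

1469.535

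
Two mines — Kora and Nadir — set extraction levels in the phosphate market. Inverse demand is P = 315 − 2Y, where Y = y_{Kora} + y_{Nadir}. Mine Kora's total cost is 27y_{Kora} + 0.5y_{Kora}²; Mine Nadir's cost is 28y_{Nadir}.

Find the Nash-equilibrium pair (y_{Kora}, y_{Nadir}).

Mine Kora's profit: π = y_{Kora}(315 − 2(y_{Kora} + y_{Nadir})) − 27y_{Kora} − 0.5y_{Kora}².
∂π/∂y_{Kora} = 288 − 5y_{Kora} − 2y_{Nadir} = 0, so y_{Kora} = 57.6 − 0.4y_{Nadir}.
For Nadir: ∂π/∂y_{Nadir} = 287 − 4y_{Nadir} − 2y_{Kora} = 0 ⇒ y_{Nadir} = 71.75 − 0.5y_{Kora}.
Substituting the second reaction function into the first: y_{Kora} = 57.6 − 0.4(71.75 − 0.5y_{Kora}), which gives 0.8y_{Kora} = 28.9 ⇒ y_{Kora} = 36.125.
Then y_{Nadir} = 71.75 − 0.5·36.125 = 53.6875.

36.125, 53.6875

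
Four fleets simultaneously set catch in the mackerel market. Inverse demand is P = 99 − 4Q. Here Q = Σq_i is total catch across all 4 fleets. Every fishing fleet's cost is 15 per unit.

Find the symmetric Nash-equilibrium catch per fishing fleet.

A representative fishing fleet's profit is π_i = q_i(99 − 4Q) − 15q_i, with Q = q_i + Σ_{j≠i} q_j.
First-order condition: 84 − 8q_i − 4Σ_{j≠i} q_j = 0.
Imposing symmetry (q_j = q for all j) turns Σ_{j≠i} q_j into 3q, so 84 = 20q and q = 4.2.

4.2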